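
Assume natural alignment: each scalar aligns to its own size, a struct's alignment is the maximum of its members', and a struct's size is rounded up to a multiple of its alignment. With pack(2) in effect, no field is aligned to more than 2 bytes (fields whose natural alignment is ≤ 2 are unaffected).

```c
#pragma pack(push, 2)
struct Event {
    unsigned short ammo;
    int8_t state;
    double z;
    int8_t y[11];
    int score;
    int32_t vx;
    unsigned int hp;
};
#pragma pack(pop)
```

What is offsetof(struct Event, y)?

ammo at 0 (size 2, align 2) → ends 2
state at 2 (size 1, align 1) → ends 3
pad 1 to align 2 for z
z at 4 (size 8, align 2) → ends 12
y at 12 (size 11, align 1) → ends 23

12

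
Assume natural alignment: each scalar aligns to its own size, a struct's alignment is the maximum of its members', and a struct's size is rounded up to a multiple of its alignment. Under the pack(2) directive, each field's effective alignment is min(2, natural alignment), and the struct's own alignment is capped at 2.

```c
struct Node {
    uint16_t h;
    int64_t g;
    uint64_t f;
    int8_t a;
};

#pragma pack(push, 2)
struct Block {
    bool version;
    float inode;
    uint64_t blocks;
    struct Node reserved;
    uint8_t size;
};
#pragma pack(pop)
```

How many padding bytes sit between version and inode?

1

Node: h at 0 (size 2, align 2) → ends 2; pad 6 to align 8 for g; g at 8 (size 8, align 8) → ends 16; f at 16 (size 8, align 8) → ends 24; a at 24 (size 1, align 1) → ends 25; tail pad 7 to reach multiple of 8; total 32 bytes, alignment 8
version at 0 (size 1, align 1) → ends 1
pad 1 to align 2 for inode
inode at 2 (size 4, align 2) → ends 6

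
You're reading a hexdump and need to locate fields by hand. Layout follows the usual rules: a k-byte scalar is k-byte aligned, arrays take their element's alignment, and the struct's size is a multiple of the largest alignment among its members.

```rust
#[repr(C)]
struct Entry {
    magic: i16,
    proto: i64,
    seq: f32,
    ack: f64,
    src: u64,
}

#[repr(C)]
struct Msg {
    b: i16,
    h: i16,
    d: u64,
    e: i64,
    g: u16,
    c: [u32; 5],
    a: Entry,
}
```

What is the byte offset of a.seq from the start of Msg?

Entry: magic at 0 (size 2, align 2) → ends 2; pad 6 to align 8 for proto; proto at 8 (size 8, align 8) → ends 16; seq at 16 (size 4, align 4) → ends 20; pad 4 to align 8 for ack; ack at 24 (size 8, align 8) → ends 32; src at 32 (size 8, align 8) → ends 40; total 40 bytes, alignment 8
b at 0 (size 2, align 2) → ends 2
h at 2 (size 2, align 2) → ends 4
pad 4 to align 8 for d
d at 8 (size 8, align 8) → ends 16
e at 16 (size 8, align 8) → ends 24
g at 24 (size 2, align 2) → ends 26
pad 2 to align 4 for c
c at 28 (size 20, align 4) → ends 48
a at 48 (size 40, align 8) → ends 88
within Entry: seq at 16
48 + 16 = 64

64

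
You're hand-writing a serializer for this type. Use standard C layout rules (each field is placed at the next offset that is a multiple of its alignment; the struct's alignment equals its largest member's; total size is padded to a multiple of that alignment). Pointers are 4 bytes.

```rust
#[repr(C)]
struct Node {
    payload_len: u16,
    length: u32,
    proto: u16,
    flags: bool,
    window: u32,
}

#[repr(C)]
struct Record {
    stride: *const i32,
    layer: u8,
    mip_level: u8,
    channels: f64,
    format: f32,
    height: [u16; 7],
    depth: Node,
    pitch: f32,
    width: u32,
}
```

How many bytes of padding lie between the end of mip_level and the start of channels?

Node: @0: payload_len [2B, align 2] → 2; +2 pad (align 4); @4: length [4B, align 4] → 8; @8: proto [2B, align 2] → 10; @10: flags [1B, align 1] → 11; +1 pad (align 4); @12: window [4B, align 4] → 16; size 16, align 4
@0: stride [4B, align 4] → 4
@4: layer [1B, align 1] → 5
@5: mip_level [1B, align 1] → 6
+2 pad (align 8)
@8: channels [8B, align 8] → 16

2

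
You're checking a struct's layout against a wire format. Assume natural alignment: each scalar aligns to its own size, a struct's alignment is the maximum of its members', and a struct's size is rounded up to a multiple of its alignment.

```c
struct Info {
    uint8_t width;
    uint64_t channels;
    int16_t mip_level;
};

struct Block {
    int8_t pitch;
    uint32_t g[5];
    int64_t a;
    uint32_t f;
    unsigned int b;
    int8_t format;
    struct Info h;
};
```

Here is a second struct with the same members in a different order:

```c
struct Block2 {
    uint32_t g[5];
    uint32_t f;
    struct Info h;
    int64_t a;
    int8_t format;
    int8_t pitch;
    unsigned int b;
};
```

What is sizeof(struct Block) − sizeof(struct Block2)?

Info: width at 0 (size 1, align 1) → ends 1; pad 7 to align 8 for channels; channels at 8 (size 8, align 8) → ends 16; mip_level at 16 (size 2, align 2) → ends 18; tail pad 6 to reach multiple of 8; total 24 bytes, alignment 8
pitch at 0 (size 1, align 1) → ends 1
pad 3 to align 4 for g
g at 4 (size 20, align 4) → ends 24
a at 24 (size 8, align 8) → ends 32
f at 32 (size 4, align 4) → ends 36
b at 36 (size 4, align 4) → ends 40
format at 40 (size 1, align 1) → ends 41
pad 7 to align 8 for h
h at 48 (size 24, align 8) → ends 72
total 72 bytes, alignment 8
— Block2 —
g at 0 (size 20, align 4) → ends 20
f at 20 (size 4, align 4) → ends 24
h at 24 (size 24, align 8) → ends 48
a at 48 (size 8, align 8) → ends 56
format at 56 (size 1, align 1) → ends 57
pitch at 57 (size 1, align 1) → ends 58
pad 2 to align 4 for b
b at 60 (size 4, align 4) → ends 64
total 64 bytes, alignment 8
72 − 64 = 8

8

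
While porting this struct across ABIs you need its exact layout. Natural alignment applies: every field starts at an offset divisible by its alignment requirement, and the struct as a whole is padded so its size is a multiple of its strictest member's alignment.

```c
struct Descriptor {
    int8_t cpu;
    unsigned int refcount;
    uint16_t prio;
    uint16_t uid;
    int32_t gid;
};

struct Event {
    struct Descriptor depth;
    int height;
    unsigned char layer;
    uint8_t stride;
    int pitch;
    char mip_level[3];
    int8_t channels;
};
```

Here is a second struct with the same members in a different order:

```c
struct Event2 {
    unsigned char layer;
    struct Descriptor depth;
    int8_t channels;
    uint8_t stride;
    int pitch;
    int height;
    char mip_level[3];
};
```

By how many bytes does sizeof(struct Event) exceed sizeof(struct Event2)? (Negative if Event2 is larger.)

Descriptor: cpu at 0 (size 1, align 1) → ends 1; pad 3 to align 4 for refcount; refcount at 4 (size 4, align 4) → ends 8; prio at 8 (size 2, align 2) → ends 10; uid at 10 (size 2, align 2) → ends 12; gid at 12 (size 4, align 4) → ends 16; total 16 bytes, alignment 4
depth at 0 (size 16, align 4) → ends 16
height at 16 (size 4, align 4) → ends 20
layer at 20 (size 1, align 1) → ends 21
stride at 21 (size 1, align 1) → ends 22
pad 2 to align 4 for pitch
pitch at 24 (size 4, align 4) → ends 28
mip_level at 28 (size 3, align 1) → ends 31
channels at 31 (size 1, align 1) → ends 32
total 32 bytes, alignment 4
— Event2 —
layer at 0 (size 1, align 1) → ends 1
pad 3 to align 4 for depth
depth at 4 (size 16, align 4) → ends 20
channels at 20 (size 1, align 1) → ends 21
stride at 21 (size 1, align 1) → ends 22
pad 2 to align 4 for pitch
pitch at 24 (size 4, align 4) → ends 28
height at 28 (size 4, align 4) → ends 32
mip_level at 32 (size 3, align 1) → ends 35
tail pad 1 to reach multiple of 4
total 36 bytes, alignment 4
32 − 36 = -4

-4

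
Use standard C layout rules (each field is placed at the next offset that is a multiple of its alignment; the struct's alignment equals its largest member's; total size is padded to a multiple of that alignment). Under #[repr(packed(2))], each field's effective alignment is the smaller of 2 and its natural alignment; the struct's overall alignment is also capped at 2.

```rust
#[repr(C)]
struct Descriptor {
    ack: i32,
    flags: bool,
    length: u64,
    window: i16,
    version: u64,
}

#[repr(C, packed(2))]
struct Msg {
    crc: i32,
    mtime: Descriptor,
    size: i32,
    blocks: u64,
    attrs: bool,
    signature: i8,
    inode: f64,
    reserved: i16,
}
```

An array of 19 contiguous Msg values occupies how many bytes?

1140

Descriptor: ack at 0 (size 4, align 4) → ends 4; flags at 4 (size 1, align 1) → ends 5; pad 3 to align 8 for length; length at 8 (size 8, align 8) → ends 16; window at 16 (size 2, align 2) → ends 18; pad 6 to align 8 for version; version at 24 (size 8, align 8) → ends 32; total 32 bytes, alignment 8
crc at 0 (size 4, align 2) → ends 4
mtime at 4 (size 32, align 2) → ends 36
size at 36 (size 4, align 2) → ends 40
blocks at 40 (size 8, align 2) → ends 48
attrs at 48 (size 1, align 1) → ends 49
signature at 49 (size 1, align 1) → ends 50
inode at 50 (size 8, align 2) → ends 58
reserved at 58 (size 2, align 2) → ends 60
total 60 bytes, alignment 2
array of 19: 19 × 60 = 1140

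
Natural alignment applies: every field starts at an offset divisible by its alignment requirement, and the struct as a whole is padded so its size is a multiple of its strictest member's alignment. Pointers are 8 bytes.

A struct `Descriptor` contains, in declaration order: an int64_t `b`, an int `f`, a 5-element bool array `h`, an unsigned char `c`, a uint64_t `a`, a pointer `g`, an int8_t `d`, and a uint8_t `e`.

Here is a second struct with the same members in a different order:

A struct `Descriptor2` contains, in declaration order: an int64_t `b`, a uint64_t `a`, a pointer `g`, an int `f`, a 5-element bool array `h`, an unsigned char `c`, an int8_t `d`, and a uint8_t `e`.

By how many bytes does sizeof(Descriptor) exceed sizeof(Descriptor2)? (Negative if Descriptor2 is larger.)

b at 0 (size 8, align 8) → ends 8
f at 8 (size 4, align 4) → ends 12
h at 12 (size 5, align 1) → ends 17
c at 17 (size 1, align 1) → ends 18
pad 6 to align 8 for a
a at 24 (size 8, align 8) → ends 32
g at 32 (size 8, align 8) → ends 40
d at 40 (size 1, align 1) → ends 41
e at 41 (size 1, align 1) → ends 42
tail pad 6 to reach multiple of 8
total 48 bytes, alignment 8
— Descriptor2 —
b at 0 (size 8, align 8) → ends 8
a at 8 (size 8, align 8) → ends 16
g at 16 (size 8, align 8) → ends 24
f at 24 (size 4, align 4) → ends 28
h at 28 (size 5, align 1) → ends 33
c at 33 (size 1, align 1) → ends 34
d at 34 (size 1, align 1) → ends 35
e at 35 (size 1, align 1) → ends 36
tail pad 4 to reach multiple of 8
total 40 bytes, alignment 8
48 − 40 = 8

8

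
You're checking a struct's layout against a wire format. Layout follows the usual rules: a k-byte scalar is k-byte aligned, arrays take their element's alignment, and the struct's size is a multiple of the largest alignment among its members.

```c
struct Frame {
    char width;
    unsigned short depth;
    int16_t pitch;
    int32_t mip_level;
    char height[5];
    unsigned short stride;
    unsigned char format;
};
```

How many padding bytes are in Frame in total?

7

@0: width [1B, align 1] → 1
+1 pad (align 2)
@2: depth [2B, align 2] → 4
@4: pitch [2B, align 2] → 6
+2 pad (align 4)
@8: mip_level [4B, align 4] → 12
@12: height [5B, align 1] → 17
+1 pad (align 2)
@18: stride [2B, align 2] → 20
@20: format [1B, align 1] → 21
+3 tail pad (align 4)
size 24, align 4
data bytes 17, size 24 → padding 7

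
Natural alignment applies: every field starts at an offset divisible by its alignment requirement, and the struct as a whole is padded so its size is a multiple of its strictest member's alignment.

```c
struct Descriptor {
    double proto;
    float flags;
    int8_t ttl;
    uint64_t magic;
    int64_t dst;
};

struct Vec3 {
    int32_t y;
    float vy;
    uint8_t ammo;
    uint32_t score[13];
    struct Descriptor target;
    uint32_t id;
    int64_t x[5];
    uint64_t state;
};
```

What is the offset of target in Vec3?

64

Descriptor: proto at 0 (size 8, align 8) → ends 8; flags at 8 (size 4, align 4) → ends 12; ttl at 12 (size 1, align 1) → ends 13; pad 3 to align 8 for magic; magic at 16 (size 8, align 8) → ends 24; dst at 24 (size 8, align 8) → ends 32; total 32 bytes, alignment 8
y at 0 (size 4, align 4) → ends 4
vy at 4 (size 4, align 4) → ends 8
ammo at 8 (size 1, align 1) → ends 9
pad 3 to align 4 for score
score at 12 (size 52, align 4) → ends 64
target at 64 (size 32, align 8) → ends 96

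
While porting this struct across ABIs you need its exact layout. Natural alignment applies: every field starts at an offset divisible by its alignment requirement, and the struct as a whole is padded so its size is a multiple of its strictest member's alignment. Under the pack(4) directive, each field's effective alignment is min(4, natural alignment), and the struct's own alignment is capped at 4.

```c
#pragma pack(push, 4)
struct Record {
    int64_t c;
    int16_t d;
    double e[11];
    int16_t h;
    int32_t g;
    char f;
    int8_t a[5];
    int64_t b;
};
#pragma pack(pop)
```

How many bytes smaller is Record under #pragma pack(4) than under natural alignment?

natural layout:
  0..8  c  (8B, 8-aligned)
  8..10  d  (2B, 2-aligned)
  10..16  -- padding (6B)
  16..104  e  (88B, 8-aligned)
  104..106  h  (2B, 2-aligned)
  106..108  -- padding (2B)
  108..112  g  (4B, 4-aligned)
  112..113  f  (1B, 1-aligned)
  113..118  a  (5B, 1-aligned)
  118..120  -- padding (2B)
  120..128  b  (8B, 8-aligned)
  sizeof = 128, alignof = 8
packed(4) layout:
  0..8  c  (8B, 4-aligned)
  8..10  d  (2B, 2-aligned)
  10..12  -- padding (2B)
  12..100  e  (88B, 4-aligned)
  100..102  h  (2B, 2-aligned)
  102..104  -- padding (2B)
  104..108  g  (4B, 4-aligned)
  108..109  f  (1B, 1-aligned)
  109..114  a  (5B, 1-aligned)
  114..116  -- padding (2B)
  116..124  b  (8B, 4-aligned)
  sizeof = 124, alignof = 4
128 − 124 = 4

4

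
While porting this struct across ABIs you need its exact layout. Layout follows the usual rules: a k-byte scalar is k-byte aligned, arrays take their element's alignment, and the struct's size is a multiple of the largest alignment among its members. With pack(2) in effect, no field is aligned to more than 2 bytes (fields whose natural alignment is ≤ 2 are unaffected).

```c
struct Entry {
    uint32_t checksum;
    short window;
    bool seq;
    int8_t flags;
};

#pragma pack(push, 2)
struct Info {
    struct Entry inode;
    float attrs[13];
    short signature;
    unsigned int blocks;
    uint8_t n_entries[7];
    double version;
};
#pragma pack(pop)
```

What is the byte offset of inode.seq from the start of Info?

6

Entry: @0: checksum [4B, align 4] → 4; @4: window [2B, align 2] → 6; @6: seq [1B, align 1] → 7; @7: flags [1B, align 1] → 8; size 8, align 4
@0: inode [8B, align 2] → 8
within Entry: seq at 6
0 + 6 = 6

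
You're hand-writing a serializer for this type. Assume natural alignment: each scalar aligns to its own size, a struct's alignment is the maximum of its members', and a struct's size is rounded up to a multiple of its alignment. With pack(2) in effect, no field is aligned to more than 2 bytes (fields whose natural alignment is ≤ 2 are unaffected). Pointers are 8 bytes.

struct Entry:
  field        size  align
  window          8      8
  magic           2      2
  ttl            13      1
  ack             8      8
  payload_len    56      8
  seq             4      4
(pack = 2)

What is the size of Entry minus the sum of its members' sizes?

0..8  window  (8B, 2-aligned)
8..10  magic  (2B, 2-aligned)
10..23  ttl  (13B, 1-aligned)
23..24  -- padding (1B)
24..32  ack  (8B, 2-aligned)
32..88  payload_len  (56B, 2-aligned)
88..92  seq  (4B, 2-aligned)
sizeof = 92, alignof = 2
data bytes 91, size 92 → padding 1

1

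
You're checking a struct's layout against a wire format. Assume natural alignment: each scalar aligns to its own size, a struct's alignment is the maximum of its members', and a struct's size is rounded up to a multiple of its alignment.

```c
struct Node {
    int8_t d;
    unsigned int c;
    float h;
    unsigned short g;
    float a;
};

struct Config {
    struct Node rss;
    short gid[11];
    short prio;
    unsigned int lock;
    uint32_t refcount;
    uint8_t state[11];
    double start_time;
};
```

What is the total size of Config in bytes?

72

Node: d at 0 (size 1, align 1) → ends 1; pad 3 to align 4 for c; c at 4 (size 4, align 4) → ends 8; h at 8 (size 4, align 4) → ends 12; g at 12 (size 2, align 2) → ends 14; pad 2 to align 4 for a; a at 16 (size 4, align 4) → ends 20; total 20 bytes, alignment 4
rss at 0 (size 20, align 4) → ends 20
gid at 20 (size 22, align 2) → ends 42
prio at 42 (size 2, align 2) → ends 44
lock at 44 (size 4, align 4) → ends 48
refcount at 48 (size 4, align 4) → ends 52
state at 52 (size 11, align 1) → ends 63
pad 1 to align 8 for start_time
start_time at 64 (size 8, align 8) → ends 72
total 72 bytes, alignment 8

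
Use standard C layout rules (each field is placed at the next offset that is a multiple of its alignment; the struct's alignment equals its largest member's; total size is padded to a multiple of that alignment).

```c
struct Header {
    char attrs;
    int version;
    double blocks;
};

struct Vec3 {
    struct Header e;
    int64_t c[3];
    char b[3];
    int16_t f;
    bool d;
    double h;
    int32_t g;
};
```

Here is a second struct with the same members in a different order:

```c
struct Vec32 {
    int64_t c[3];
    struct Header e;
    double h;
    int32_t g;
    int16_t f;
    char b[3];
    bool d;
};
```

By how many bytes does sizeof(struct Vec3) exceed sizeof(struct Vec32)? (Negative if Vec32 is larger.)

0

Header: @0: attrs [1B, align 1] → 1; +3 pad (align 4); @4: version [4B, align 4] → 8; @8: blocks [8B, align 8] → 16; size 16, align 8
@0: e [16B, align 8] → 16
@16: c [24B, align 8] → 40
@40: b [3B, align 1] → 43
+1 pad (align 2)
@44: f [2B, align 2] → 46
@46: d [1B, align 1] → 47
+1 pad (align 8)
@48: h [8B, align 8] → 56
@56: g [4B, align 4] → 60
+4 tail pad (align 8)
size 64, align 8
— Vec32 —
@0: c [24B, align 8] → 24
@24: e [16B, align 8] → 40
@40: h [8B, align 8] → 48
@48: g [4B, align 4] → 52
@52: f [2B, align 2] → 54
@54: b [3B, align 1] → 57
@57: d [1B, align 1] → 58
+6 tail pad (align 8)
size 64, align 8
64 − 64 = 0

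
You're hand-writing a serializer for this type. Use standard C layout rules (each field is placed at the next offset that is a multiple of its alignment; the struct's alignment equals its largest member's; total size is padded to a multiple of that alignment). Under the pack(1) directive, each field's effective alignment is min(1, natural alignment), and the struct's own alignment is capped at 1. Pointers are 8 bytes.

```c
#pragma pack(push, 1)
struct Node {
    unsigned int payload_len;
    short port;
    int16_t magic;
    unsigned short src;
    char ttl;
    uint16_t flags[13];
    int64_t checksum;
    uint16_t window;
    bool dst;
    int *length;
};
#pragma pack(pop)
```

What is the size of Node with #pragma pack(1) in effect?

56

@0: payload_len [4B, align 1] → 4
@4: port [2B, align 1] → 6
@6: magic [2B, align 1] → 8
@8: src [2B, align 1] → 10
@10: ttl [1B, align 1] → 11
@11: flags [26B, align 1] → 37
@37: checksum [8B, align 1] → 45
@45: window [2B, align 1] → 47
@47: dst [1B, align 1] → 48
@48: length [8B, align 1] → 56
size 56, align 1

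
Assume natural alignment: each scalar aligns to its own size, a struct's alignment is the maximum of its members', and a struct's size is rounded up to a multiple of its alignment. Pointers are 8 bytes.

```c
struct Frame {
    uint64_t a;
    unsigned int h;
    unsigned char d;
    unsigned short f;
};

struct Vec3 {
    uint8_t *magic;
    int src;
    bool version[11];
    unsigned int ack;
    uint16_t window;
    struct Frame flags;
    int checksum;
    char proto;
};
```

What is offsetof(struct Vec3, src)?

8

Frame: a at 0 (size 8, align 8) → ends 8; h at 8 (size 4, align 4) → ends 12; d at 12 (size 1, align 1) → ends 13; pad 1 to align 2 for f; f at 14 (size 2, align 2) → ends 16; total 16 bytes, alignment 8
magic at 0 (size 8, align 8) → ends 8
src at 8 (size 4, align 4) → ends 12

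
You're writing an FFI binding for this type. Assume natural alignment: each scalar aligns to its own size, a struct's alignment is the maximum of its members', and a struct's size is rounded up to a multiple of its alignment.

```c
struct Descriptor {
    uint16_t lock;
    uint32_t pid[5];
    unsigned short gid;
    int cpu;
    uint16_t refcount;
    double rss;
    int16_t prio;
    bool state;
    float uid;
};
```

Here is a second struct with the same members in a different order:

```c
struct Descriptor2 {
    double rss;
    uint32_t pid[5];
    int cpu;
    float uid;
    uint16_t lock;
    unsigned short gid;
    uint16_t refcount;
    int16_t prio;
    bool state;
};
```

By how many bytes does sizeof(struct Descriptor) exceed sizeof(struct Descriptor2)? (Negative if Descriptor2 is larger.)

@0: lock [2B, align 2] → 2
+2 pad (align 4)
@4: pid [20B, align 4] → 24
@24: gid [2B, align 2] → 26
+2 pad (align 4)
@28: cpu [4B, align 4] → 32
@32: refcount [2B, align 2] → 34
+6 pad (align 8)
@40: rss [8B, align 8] → 48
@48: prio [2B, align 2] → 50
@50: state [1B, align 1] → 51
+1 pad (align 4)
@52: uid [4B, align 4] → 56
size 56, align 8
— Descriptor2 —
@0: rss [8B, align 8] → 8
@8: pid [20B, align 4] → 28
@28: cpu [4B, align 4] → 32
@32: uid [4B, align 4] → 36
@36: lock [2B, align 2] → 38
@38: gid [2B, align 2] → 40
@40: refcount [2B, align 2] → 42
@42: prio [2B, align 2] → 44
@44: state [1B, align 1] → 45
+3 tail pad (align 8)
size 48, align 8
56 − 48 = 8

8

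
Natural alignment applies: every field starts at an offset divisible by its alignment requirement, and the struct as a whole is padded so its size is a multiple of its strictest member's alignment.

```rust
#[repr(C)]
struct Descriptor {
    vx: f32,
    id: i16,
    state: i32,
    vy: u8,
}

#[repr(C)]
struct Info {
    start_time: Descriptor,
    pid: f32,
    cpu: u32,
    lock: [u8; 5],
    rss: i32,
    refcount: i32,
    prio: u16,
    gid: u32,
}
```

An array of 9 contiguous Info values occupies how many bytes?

432

Descriptor: vx at 0 (size 4, align 4) → ends 4; id at 4 (size 2, align 2) → ends 6; pad 2 to align 4 for state; state at 8 (size 4, align 4) → ends 12; vy at 12 (size 1, align 1) → ends 13; tail pad 3 to reach multiple of 4; total 16 bytes, alignment 4
start_time at 0 (size 16, align 4) → ends 16
pid at 16 (size 4, align 4) → ends 20
cpu at 20 (size 4, align 4) → ends 24
lock at 24 (size 5, align 1) → ends 29
pad 3 to align 4 for rss
rss at 32 (size 4, align 4) → ends 36
refcount at 36 (size 4, align 4) → ends 40
prio at 40 (size 2, align 2) → ends 42
pad 2 to align 4 for gid
gid at 44 (size 4, align 4) → ends 48
total 48 bytes, alignment 4
array of 9: 9 × 48 = 432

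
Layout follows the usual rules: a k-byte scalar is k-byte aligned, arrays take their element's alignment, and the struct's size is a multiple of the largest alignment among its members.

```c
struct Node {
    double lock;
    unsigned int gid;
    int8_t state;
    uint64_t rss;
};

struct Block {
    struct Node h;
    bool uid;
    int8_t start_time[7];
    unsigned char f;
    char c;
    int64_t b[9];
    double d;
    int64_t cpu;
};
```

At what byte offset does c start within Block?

33

Node: @0: lock [8B, align 8] → 8; @8: gid [4B, align 4] → 12; @12: state [1B, align 1] → 13; +3 pad (align 8); @16: rss [8B, align 8] → 24; size 24, align 8
@0: h [24B, align 8] → 24
@24: uid [1B, align 1] → 25
@25: start_time [7B, align 1] → 32
@32: f [1B, align 1] → 33
@33: c [1B, align 1] → 34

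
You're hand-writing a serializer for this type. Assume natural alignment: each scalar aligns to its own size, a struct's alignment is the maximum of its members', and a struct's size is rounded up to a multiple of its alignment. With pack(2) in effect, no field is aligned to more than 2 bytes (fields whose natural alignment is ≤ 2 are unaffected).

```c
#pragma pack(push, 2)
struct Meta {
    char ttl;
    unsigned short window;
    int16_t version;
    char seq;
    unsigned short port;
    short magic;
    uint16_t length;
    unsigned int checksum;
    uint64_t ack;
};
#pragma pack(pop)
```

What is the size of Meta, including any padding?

26 bytes

@0: ttl [1B, align 1] → 1
+1 pad (align 2)
@2: window [2B, align 2] → 4
@4: version [2B, align 2] → 6
@6: seq [1B, align 1] → 7
+1 pad (align 2)
@8: port [2B, align 2] → 10
@10: magic [2B, align 2] → 12
@12: length [2B, align 2] → 14
@14: checksum [4B, align 2] → 18
@18: ack [8B, align 2] → 26
size 26, align 2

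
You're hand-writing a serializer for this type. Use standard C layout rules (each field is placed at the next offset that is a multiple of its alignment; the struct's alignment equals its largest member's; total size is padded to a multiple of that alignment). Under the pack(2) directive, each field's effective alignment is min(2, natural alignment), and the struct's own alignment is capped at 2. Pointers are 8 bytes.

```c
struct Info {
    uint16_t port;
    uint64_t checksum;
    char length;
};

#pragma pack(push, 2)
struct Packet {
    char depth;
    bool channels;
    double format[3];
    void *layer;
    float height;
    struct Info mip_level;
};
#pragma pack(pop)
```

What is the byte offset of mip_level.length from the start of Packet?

54

Info: 0..2  port  (2B, 2-aligned); 2..8  -- padding (6B); 8..16  checksum  (8B, 8-aligned); 16..17  length  (1B, 1-aligned); 17..24  -- tail padding (7B); sizeof = 24, alignof = 8
0..1  depth  (1B, 1-aligned)
1..2  channels  (1B, 1-aligned)
2..26  format  (24B, 2-aligned)
26..34  layer  (8B, 2-aligned)
34..38  height  (4B, 2-aligned)
38..62  mip_level  (24B, 2-aligned)
within Info: length at 16
38 + 16 = 54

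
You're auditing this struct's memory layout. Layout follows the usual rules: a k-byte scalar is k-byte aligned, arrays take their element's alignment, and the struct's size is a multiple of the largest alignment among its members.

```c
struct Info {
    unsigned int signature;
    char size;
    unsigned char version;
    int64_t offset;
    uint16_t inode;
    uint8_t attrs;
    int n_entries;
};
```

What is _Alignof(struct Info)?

member alignments: signature=4, size=1, version=1, offset=8, inode=2, attrs=1, n_entries=4
max = 8

8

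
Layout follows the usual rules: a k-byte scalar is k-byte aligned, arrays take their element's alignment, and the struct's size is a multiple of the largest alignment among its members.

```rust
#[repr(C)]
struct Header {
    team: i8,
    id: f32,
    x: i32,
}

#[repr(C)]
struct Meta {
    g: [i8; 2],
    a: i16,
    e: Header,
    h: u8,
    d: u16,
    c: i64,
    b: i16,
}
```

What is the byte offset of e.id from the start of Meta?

8

Header: team at 0 (size 1, align 1) → ends 1; pad 3 to align 4 for id; id at 4 (size 4, align 4) → ends 8; x at 8 (size 4, align 4) → ends 12; total 12 bytes, alignment 4
g at 0 (size 2, align 1) → ends 2
a at 2 (size 2, align 2) → ends 4
e at 4 (size 12, align 4) → ends 16
within Header: id at 4
4 + 4 = 8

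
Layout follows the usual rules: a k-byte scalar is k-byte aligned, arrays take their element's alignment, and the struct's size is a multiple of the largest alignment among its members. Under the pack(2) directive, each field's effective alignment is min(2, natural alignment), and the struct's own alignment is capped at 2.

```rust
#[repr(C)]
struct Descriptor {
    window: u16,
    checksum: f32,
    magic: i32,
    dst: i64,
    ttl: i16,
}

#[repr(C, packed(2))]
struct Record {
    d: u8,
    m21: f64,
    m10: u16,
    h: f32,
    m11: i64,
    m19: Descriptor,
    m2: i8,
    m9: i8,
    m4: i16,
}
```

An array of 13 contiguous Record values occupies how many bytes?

780

Descriptor: 0..2  window  (2B, 2-aligned); 2..4  -- padding (2B); 4..8  checksum  (4B, 4-aligned); 8..12  magic  (4B, 4-aligned); 12..16  -- padding (4B); 16..24  dst  (8B, 8-aligned); 24..26  ttl  (2B, 2-aligned); 26..32  -- tail padding (6B); sizeof = 32, alignof = 8
0..1  d  (1B, 1-aligned)
1..2  -- padding (1B)
2..10  m21  (8B, 2-aligned)
10..12  m10  (2B, 2-aligned)
12..16  h  (4B, 2-aligned)
16..24  m11  (8B, 2-aligned)
24..56  m19  (32B, 2-aligned)
56..57  m2  (1B, 1-aligned)
57..58  m9  (1B, 1-aligned)
58..60  m4  (2B, 2-aligned)
sizeof = 60, alignof = 2
array of 13: 13 × 60 = 780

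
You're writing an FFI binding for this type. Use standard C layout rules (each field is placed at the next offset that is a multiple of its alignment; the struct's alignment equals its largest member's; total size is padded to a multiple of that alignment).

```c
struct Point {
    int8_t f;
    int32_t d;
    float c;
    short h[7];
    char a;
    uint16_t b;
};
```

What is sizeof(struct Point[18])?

576

@0: f [1B, align 1] → 1
+3 pad (align 4)
@4: d [4B, align 4] → 8
@8: c [4B, align 4] → 12
@12: h [14B, align 2] → 26
@26: a [1B, align 1] → 27
+1 pad (align 2)
@28: b [2B, align 2] → 30
+2 tail pad (align 4)
size 32, align 4
array of 18: 18 × 32 = 576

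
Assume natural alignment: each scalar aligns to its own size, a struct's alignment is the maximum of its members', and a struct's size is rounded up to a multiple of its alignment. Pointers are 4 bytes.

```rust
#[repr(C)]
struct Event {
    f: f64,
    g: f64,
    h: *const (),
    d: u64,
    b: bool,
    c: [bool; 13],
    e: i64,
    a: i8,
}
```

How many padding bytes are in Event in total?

13

@0: f [8B, align 8] → 8
@8: g [8B, align 8] → 16
@16: h [4B, align 4] → 20
+4 pad (align 8)
@24: d [8B, align 8] → 32
@32: b [1B, align 1] → 33
@33: c [13B, align 1] → 46
+2 pad (align 8)
@48: e [8B, align 8] → 56
@56: a [1B, align 1] → 57
+7 tail pad (align 8)
size 64, align 8
data bytes 51, size 64 → padding 13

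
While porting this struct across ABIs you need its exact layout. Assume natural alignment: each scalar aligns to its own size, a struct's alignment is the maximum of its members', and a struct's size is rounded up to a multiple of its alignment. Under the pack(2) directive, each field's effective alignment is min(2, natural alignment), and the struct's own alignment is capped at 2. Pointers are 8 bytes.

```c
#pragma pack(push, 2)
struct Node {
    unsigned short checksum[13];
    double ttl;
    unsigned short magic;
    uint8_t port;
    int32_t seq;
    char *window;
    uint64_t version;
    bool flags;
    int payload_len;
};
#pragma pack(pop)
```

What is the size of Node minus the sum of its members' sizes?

@0: checksum [26B, align 2] → 26
@26: ttl [8B, align 2] → 34
@34: magic [2B, align 2] → 36
@36: port [1B, align 1] → 37
+1 pad (align 2)
@38: seq [4B, align 2] → 42
@42: window [8B, align 2] → 50
@50: version [8B, align 2] → 58
@58: flags [1B, align 1] → 59
+1 pad (align 2)
@60: payload_len [4B, align 2] → 64
size 64, align 2
data bytes 62, size 64 → padding 2

2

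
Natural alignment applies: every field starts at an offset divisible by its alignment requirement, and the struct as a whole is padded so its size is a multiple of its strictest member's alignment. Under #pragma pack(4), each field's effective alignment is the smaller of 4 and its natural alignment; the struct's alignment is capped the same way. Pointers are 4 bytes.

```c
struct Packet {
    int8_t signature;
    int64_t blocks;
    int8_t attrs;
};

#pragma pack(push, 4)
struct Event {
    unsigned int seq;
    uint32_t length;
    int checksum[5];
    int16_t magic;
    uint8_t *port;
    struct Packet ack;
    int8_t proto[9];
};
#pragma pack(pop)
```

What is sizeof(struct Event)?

72

Packet: 0..1  signature  (1B, 1-aligned); 1..8  -- padding (7B); 8..16  blocks  (8B, 8-aligned); 16..17  attrs  (1B, 1-aligned); 17..24  -- tail padding (7B); sizeof = 24, alignof = 8
0..4  seq  (4B, 4-aligned)
4..8  length  (4B, 4-aligned)
8..28  checksum  (20B, 4-aligned)
28..30  magic  (2B, 2-aligned)
30..32  -- padding (2B)
32..36  port  (4B, 4-aligned)
36..60  ack  (24B, 4-aligned)
60..69  proto  (9B, 1-aligned)
69..72  -- tail padding (3B)
sizeof = 72, alignof = 4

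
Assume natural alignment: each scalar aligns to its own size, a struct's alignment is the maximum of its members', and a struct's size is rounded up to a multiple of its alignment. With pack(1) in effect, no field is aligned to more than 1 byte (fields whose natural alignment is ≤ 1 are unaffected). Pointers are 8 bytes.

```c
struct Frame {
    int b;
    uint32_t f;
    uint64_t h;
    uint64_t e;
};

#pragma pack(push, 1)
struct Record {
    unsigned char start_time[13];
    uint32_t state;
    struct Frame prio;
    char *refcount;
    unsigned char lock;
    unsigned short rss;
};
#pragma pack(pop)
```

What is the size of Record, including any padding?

Frame: @0: b [4B, align 4] → 4; @4: f [4B, align 4] → 8; @8: h [8B, align 8] → 16; @16: e [8B, align 8] → 24; size 24, align 8
@0: start_time [13B, align 1] → 13
@13: state [4B, align 1] → 17
@17: prio [24B, align 1] → 41
@41: refcount [8B, align 1] → 49
@49: lock [1B, align 1] → 50
@50: rss [2B, align 1] → 52
size 52, align 1

52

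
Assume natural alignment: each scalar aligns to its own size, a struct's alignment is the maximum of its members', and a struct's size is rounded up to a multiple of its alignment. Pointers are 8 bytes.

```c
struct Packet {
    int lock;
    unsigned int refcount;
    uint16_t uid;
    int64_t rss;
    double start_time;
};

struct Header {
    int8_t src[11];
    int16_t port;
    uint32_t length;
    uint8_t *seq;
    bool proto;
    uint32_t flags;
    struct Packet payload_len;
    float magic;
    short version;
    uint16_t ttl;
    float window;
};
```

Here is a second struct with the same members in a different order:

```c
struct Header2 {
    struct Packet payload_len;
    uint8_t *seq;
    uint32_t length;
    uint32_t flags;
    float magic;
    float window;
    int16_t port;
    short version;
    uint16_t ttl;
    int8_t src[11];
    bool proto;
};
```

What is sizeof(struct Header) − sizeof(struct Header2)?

Packet: 0..4  lock  (4B, 4-aligned); 4..8  refcount  (4B, 4-aligned); 8..10  uid  (2B, 2-aligned); 10..16  -- padding (6B); 16..24  rss  (8B, 8-aligned); 24..32  start_time  (8B, 8-aligned); sizeof = 32, alignof = 8
0..11  src  (11B, 1-aligned)
11..12  -- padding (1B)
12..14  port  (2B, 2-aligned)
14..16  -- padding (2B)
16..20  length  (4B, 4-aligned)
20..24  -- padding (4B)
24..32  seq  (8B, 8-aligned)
32..33  proto  (1B, 1-aligned)
33..36  -- padding (3B)
36..40  flags  (4B, 4-aligned)
40..72  payload_len  (32B, 8-aligned)
72..76  magic  (4B, 4-aligned)
76..78  version  (2B, 2-aligned)
78..80  ttl  (2B, 2-aligned)
80..84  window  (4B, 4-aligned)
84..88  -- tail padding (4B)
sizeof = 88, alignof = 8
— Header2 —
0..32  payload_len  (32B, 8-aligned)
32..40  seq  (8B, 8-aligned)
40..44  length  (4B, 4-aligned)
44..48  flags  (4B, 4-aligned)
48..52  magic  (4B, 4-aligned)
52..56  window  (4B, 4-aligned)
56..58  port  (2B, 2-aligned)
58..60  version  (2B, 2-aligned)
60..62  ttl  (2B, 2-aligned)
62..73  src  (11B, 1-aligned)
73..74  proto  (1B, 1-aligned)
74..80  -- tail padding (6B)
sizeof = 80, alignof = 8
88 − 80 = 8

8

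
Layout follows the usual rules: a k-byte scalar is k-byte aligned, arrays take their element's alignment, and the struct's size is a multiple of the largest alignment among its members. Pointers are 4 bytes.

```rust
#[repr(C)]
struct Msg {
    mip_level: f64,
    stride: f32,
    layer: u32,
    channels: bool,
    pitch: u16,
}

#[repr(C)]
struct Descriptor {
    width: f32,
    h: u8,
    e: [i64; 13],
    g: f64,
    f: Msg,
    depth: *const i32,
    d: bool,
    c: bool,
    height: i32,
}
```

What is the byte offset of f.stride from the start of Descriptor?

Msg: 0..8  mip_level  (8B, 8-aligned); 8..12  stride  (4B, 4-aligned); 12..16  layer  (4B, 4-aligned); 16..17  channels  (1B, 1-aligned); 17..18  -- padding (1B); 18..20  pitch  (2B, 2-aligned); 20..24  -- tail padding (4B); sizeof = 24, alignof = 8
0..4  width  (4B, 4-aligned)
4..5  h  (1B, 1-aligned)
5..8  -- padding (3B)
8..112  e  (104B, 8-aligned)
112..120  g  (8B, 8-aligned)
120..144  f  (24B, 8-aligned)
within Msg: stride at 8
120 + 8 = 128

128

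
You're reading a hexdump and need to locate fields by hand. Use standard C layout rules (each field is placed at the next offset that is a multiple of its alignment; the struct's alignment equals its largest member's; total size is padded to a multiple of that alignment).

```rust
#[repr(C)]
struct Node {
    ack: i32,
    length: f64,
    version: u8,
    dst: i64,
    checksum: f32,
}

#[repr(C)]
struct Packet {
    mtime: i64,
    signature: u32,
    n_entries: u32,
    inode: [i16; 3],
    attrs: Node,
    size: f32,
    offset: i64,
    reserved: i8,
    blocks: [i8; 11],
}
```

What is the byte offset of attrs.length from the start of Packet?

32

Node: @0: ack [4B, align 4] → 4; +4 pad (align 8); @8: length [8B, align 8] → 16; @16: version [1B, align 1] → 17; +7 pad (align 8); @24: dst [8B, align 8] → 32; @32: checksum [4B, align 4] → 36; +4 tail pad (align 8); size 40, align 8
@0: mtime [8B, align 8] → 8
@8: signature [4B, align 4] → 12
@12: n_entries [4B, align 4] → 16
@16: inode [6B, align 2] → 22
+2 pad (align 8)
@24: attrs [40B, align 8] → 64
within Node: length at 8
24 + 8 = 32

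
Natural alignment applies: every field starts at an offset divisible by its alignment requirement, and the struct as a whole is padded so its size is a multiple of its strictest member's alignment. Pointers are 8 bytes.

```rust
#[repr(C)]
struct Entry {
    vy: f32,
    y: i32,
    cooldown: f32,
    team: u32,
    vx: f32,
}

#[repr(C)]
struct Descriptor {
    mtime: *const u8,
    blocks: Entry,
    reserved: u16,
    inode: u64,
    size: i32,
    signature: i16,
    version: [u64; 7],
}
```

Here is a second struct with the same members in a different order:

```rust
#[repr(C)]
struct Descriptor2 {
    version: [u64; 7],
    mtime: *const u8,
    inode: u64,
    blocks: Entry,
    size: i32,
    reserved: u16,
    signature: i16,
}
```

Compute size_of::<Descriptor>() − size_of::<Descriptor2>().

Entry: 0..4  vy  (4B, 4-aligned); 4..8  y  (4B, 4-aligned); 8..12  cooldown  (4B, 4-aligned); 12..16  team  (4B, 4-aligned); 16..20  vx  (4B, 4-aligned); sizeof = 20, alignof = 4
0..8  mtime  (8B, 8-aligned)
8..28  blocks  (20B, 4-aligned)
28..30  reserved  (2B, 2-aligned)
30..32  -- padding (2B)
32..40  inode  (8B, 8-aligned)
40..44  size  (4B, 4-aligned)
44..46  signature  (2B, 2-aligned)
46..48  -- padding (2B)
48..104  version  (56B, 8-aligned)
sizeof = 104, alignof = 8
— Descriptor2 —
0..56  version  (56B, 8-aligned)
56..64  mtime  (8B, 8-aligned)
64..72  inode  (8B, 8-aligned)
72..92  blocks  (20B, 4-aligned)
92..96  size  (4B, 4-aligned)
96..98  reserved  (2B, 2-aligned)
98..100  signature  (2B, 2-aligned)
100..104  -- tail padding (4B)
sizeof = 104, alignof = 8
104 − 104 = 0

0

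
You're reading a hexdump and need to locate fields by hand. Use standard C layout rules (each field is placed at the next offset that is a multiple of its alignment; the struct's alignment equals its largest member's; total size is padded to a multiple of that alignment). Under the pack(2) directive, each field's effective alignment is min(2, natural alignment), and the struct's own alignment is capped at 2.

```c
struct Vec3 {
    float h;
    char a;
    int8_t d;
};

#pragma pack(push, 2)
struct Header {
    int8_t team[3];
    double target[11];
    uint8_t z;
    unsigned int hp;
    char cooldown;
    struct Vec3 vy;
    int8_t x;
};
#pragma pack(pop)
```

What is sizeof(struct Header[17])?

1870

Vec3: h at 0 (size 4, align 4) → ends 4; a at 4 (size 1, align 1) → ends 5; d at 5 (size 1, align 1) → ends 6; tail pad 2 to reach multiple of 4; total 8 bytes, alignment 4
team at 0 (size 3, align 1) → ends 3
pad 1 to align 2 for target
target at 4 (size 88, align 2) → ends 92
z at 92 (size 1, align 1) → ends 93
pad 1 to align 2 for hp
hp at 94 (size 4, align 2) → ends 98
cooldown at 98 (size 1, align 1) → ends 99
pad 1 to align 2 for vy
vy at 100 (size 8, align 2) → ends 108
x at 108 (size 1, align 1) → ends 109
tail pad 1 to reach multiple of 2
total 110 bytes, alignment 2
array of 17: 17 × 110 = 1870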